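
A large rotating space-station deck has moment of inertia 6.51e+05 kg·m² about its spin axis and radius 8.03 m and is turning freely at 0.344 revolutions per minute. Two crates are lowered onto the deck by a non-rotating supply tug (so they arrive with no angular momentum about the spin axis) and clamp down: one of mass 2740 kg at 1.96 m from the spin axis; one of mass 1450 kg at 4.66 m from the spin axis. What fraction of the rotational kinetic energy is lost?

No external torque acts about the spin axis; L_before = L_after.
Added inertia Σmr² = (2740)(1.96)² + (1450)(4.66)² = 42010 kg·m²; I_f = 6.510e+05 + 42010 = 6.930e+05 kg·m².
ω_f = I_p ω_i / I_f = (6.510e+05)(0.344) / 6.930e+05 = 0.3231 rpm.
KE_i = ½(6.510e+05)(0.03602 rad/s)² = 422.4 J; KE_f = ½(6.930e+05)(0.03384)² = 396.8 J.
Fraction lost = 0.06062.

fraction ≈ 0.0606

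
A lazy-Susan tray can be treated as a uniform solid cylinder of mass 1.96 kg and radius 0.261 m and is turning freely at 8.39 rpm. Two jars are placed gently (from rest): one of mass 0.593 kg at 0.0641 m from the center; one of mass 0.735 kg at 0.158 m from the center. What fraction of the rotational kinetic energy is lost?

fraction ≈ 0.237

No external torque acts about the center; L_before = L_after.
I_p = ½(1.96)(0.261)² = 0.06676 kg·m².
Added inertia Σmr² = (0.593)(0.0641)² + (0.735)(0.158)² = 0.02079 kg·m²; I_f = 0.06676 + 0.02079 = 0.08754 kg·m².
ω_f = I_p ω_i / I_f = (0.06676)(8.39) / 0.08754 = 6.398 rpm.
KE_i = ½(0.06676)(0.8786 rad/s)² = 0.02577 J; KE_f = ½(0.08754)(0.6700)² = 0.01965 J.
Fraction lost = 0.2374.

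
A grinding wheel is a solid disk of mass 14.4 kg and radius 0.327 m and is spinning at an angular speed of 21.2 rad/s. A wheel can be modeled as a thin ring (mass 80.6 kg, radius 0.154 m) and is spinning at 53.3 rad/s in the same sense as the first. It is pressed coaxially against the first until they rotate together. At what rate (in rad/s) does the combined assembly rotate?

|ω_f| ≈ 44.1 rad/s

The coupling torques are internal; angular momentum about the shared axis is conserved.
Moments of inertia: I_A = ½(14.4)(0.327)² = 0.7699 kg·m²; I_B = (80.6)(0.154)² = 1.912 kg·m².
Taking A's sense as positive: L = (0.7699)(21.2) + (1.912)(53.3) = 118.2 kg·m²·rad/s.
Combined I = 0.7699 + 1.912 = 2.681 kg·m².
ω_f = L / I = 118.2 / 2.681 = 44.08 rad/s.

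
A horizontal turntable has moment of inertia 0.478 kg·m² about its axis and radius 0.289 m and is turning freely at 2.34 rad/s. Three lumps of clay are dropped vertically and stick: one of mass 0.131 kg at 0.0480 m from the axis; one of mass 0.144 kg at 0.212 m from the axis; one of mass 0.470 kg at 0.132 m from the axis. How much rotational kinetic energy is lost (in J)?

No external torque acts about the axis; L_before = L_after.
Added inertia Σmr² = (0.131)(0.0480)² + (0.144)(0.212)² + (0.470)(0.132)² = 0.01496 kg·m²; I_f = 0.4780 + 0.01496 = 0.4930 kg·m².
ω_f = I_p ω_i / I_f = (0.4780)(2.34) / 0.4930 = 2.269 rad/s.
KE_i = ½(0.4780)(2.340 rad/s)² = 1.309 J; KE_f = ½(0.4930)(2.269)² = 1.269 J.

energy lost ≈ 0.0397 J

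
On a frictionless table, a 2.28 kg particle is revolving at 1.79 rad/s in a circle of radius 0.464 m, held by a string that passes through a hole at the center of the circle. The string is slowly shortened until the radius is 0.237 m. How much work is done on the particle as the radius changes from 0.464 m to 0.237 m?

The constraining force is radial, so m r² ω about the center is conserved.
ω₂ = ω₁ (r₁/r₂)² = (1.79)(0.464/0.237)² = 6.861 rad/s.
W = ΔKE = ½m(v₂² − v₁²) = 2.228 J.

W ≈ 2.23 J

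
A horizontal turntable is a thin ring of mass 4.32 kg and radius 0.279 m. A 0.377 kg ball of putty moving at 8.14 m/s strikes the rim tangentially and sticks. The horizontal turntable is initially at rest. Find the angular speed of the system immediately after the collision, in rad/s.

|ω_f| ≈ 2.34 rad/s

About the axle the impulsive forces during the collision are internal, so angular momentum about that axis is conserved.
I_p = (4.32)(0.279)² = 0.3363 kg·m². Taking the sense of the ball of putty's angular momentum as positive, L_{ball} = m v R = (0.377)(8.14)(0.279) = 0.8562 kg·m²/s.
L_i = 0 + 0.8562 = 0.8562 kg·m²/s.
After sticking, I_f = I_p + m R² = 0.3363 + (0.377)(0.279)² = 0.3656 kg·m².
ω_f = L_i / I_f = 0.8562 / 0.3656 = 2.342 rad/s.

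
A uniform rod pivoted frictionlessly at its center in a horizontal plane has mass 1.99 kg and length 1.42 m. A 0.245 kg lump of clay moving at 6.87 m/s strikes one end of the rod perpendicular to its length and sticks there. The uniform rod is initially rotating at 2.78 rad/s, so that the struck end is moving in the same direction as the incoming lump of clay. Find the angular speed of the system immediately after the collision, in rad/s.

|ω_f| ≈ 4.64 rad/s

The axle reaction passes through the pivot and exerts no torque about it; angular momentum about the pivot is conserved through the impact.
I_p = (1/12)(1.99)(1.42)² = 0.3344 kg·m². Taking the sense of the lump of clay's angular momentum as positive, L_{lump} = m v R = (0.245)(6.87)(1.42/2) = 1.195 kg·m²/s.
L_i = +I_p ω_p + m v R = +(0.3344)(2.78) + 1.195 = 2.125 kg·m²/s.
After sticking, I_f = I_p + m R² = 0.3344 + (0.245)(1.42/2)² = 0.4579 kg·m².
ω_f = L_i / I_f = 2.125 / 0.4579 = 4.640 rad/s.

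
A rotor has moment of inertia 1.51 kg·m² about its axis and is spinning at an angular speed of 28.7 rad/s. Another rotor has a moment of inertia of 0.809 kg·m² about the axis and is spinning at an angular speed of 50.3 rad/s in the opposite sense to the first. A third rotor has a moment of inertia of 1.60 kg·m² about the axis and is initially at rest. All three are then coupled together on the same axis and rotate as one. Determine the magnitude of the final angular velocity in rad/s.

No external torque acts about the common axis, so total angular momentum is conserved.
Taking A's sense as positive: L = (1.510)(28.7) − (0.8090)(50.3) = 2.644 kg·m²·rad/s.
Combined I = 1.510 + 0.8090 + 1.600 = 3.919 kg·m².
ω_f = L / I = 2.644 / 3.919 = 0.6747 rad/s.

|ω_f| ≈ 0.675 rad/s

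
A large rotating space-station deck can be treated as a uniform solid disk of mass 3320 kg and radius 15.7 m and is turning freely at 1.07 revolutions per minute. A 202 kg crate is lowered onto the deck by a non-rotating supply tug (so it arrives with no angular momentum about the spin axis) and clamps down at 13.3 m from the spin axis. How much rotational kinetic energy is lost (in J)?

The added mass arrives with no angular momentum about the spin axis, and any external torque about the spin axis is negligible, so the system's angular momentum is conserved.
I_p = ½(3320)(15.7)² = 4.092e+05 kg·m².
Added inertia Σmr² = (202)(13.3)² = 35730 kg·m²; I_f = 4.092e+05 + 35730 = 4.449e+05 kg·m².
ω_f = I_p ω_i / I_f = (4.092e+05)(1.07) / 4.449e+05 = 0.9841 rpm.
KE_i = ½(4.092e+05)(0.1121 rad/s)² = 2569 J; KE_f = ½(4.449e+05)(0.1031)² = 2362 J.

energy lost ≈ 206 J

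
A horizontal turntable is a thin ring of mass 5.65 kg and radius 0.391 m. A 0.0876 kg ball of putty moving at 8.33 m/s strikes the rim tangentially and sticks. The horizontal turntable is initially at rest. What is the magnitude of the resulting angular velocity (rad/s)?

|ω_f| ≈ 0.325 rad/s

The axle reaction passes through the axle and exerts no torque about it; angular momentum about the axle is conserved through the impact.
I_p = (5.65)(0.391)² = 0.8638 kg·m². Taking the sense of the ball of putty's angular momentum as positive, L_{ball} = m v R = (0.0876)(8.33)(0.391) = 0.2853 kg·m²/s.
L_i = 0 + 0.2853 = 0.2853 kg·m²/s.
After sticking, I_f = I_p + m R² = 0.8638 + (0.0876)(0.391)² = 0.8772 kg·m².
ω_f = L_i / I_f = 0.2853 / 0.8772 = 0.3253 rad/s.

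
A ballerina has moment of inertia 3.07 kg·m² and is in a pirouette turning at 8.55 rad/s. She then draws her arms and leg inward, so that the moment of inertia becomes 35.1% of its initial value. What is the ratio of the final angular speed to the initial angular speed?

No external torque acts about the spin axis, so angular momentum is conserved.
I₂ = 0.351 × 3.07 = 1.078 kg·m².
ω₂/ω₁ = I₁/I₂ = 3.070 / 1.078 = 2.849.

ω₂/ω₁ ≈ 2.85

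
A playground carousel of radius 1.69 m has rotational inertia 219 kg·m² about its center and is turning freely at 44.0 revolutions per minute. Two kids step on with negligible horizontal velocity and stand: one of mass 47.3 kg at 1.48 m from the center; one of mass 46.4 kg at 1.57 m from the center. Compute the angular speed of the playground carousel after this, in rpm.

No external torque acts about the center; L_before = L_after.
Added inertia Σmr² = (47.3)(1.48)² + (46.4)(1.57)² = 218.0 kg·m²; I_f = 219.0 + 218.0 = 437.0 kg·m².
ω_f = I_p ω_i / I_f = (219.0)(44.0) / 437.0 = 22.05 rpm.

ω_f ≈ 22.1 rpm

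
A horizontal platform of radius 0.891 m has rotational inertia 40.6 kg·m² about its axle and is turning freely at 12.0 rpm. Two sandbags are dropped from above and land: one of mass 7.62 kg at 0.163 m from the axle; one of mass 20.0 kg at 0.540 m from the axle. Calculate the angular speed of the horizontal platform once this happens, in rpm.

ω_f ≈ 10.4 rpm

The added mass arrives with no angular momentum about the axle, and any external torque about the axle is negligible, so the system's angular momentum is conserved.
Added inertia Σmr² = (7.62)(0.163)² + (20.0)(0.540)² = 6.034 kg·m²; I_f = 40.60 + 6.034 = 46.63 kg·m².
ω_f = I_p ω_i / I_f = (40.60)(12.0) / 46.63 = 10.45 rpm.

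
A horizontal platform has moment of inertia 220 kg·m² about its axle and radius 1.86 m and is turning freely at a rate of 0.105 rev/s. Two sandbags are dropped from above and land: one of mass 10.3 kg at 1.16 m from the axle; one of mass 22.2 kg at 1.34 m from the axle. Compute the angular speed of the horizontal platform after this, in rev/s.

The added mass arrives with no angular momentum about the axle, and any external torque about the axle is negligible, so the system's angular momentum is conserved.
Added inertia Σmr² = (10.3)(1.16)² + (22.2)(1.34)² = 53.72 kg·m²; I_f = 220.0 + 53.72 = 273.7 kg·m².
ω_f = I_p ω_i / I_f = (220.0)(0.105) / 273.7 = 0.08439 rev/s.

ω_f ≈ 0.0844 rev/s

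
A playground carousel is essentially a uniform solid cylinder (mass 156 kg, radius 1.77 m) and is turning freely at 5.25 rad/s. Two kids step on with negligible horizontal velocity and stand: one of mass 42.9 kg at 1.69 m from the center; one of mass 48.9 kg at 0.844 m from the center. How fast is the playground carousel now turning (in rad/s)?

No external torque acts about the center; L_before = L_after.
I_p = ½(156)(1.77)² = 244.4 kg·m².
Added inertia Σmr² = (42.9)(1.69)² + (48.9)(0.844)² = 157.4 kg·m²; I_f = 244.4 + 157.4 = 401.7 kg·m².
ω_f = I_p ω_i / I_f = (244.4)(5.25) / 401.7 = 3.194 rad/s.

ω_f ≈ 3.19 rad/s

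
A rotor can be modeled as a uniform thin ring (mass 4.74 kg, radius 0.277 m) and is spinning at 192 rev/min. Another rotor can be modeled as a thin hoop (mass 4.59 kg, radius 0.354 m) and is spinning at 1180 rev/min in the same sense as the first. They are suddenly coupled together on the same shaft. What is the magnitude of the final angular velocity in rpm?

|ω_f| ≈ 797 rpm

The coupling torques are internal; angular momentum about the shared axis is conserved.
Moments of inertia: I_A = (4.74)(0.277)² = 0.3637 kg·m²; I_B = (4.59)(0.354)² = 0.5752 kg·m².
Taking A's sense as positive: L = (0.3637)(192) + (0.5752)(1180) = 748.6 kg·m²·rpm.
Combined I = 0.3637 + 0.5752 = 0.9389 kg·m².
ω_f = L / I = 748.6 / 0.9389 = 797.3 rpm.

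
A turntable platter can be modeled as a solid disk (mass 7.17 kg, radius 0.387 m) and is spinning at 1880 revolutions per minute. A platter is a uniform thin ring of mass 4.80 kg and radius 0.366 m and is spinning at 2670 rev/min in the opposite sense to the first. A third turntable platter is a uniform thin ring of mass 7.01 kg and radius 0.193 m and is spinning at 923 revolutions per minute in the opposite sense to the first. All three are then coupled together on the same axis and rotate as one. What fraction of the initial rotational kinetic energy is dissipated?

No external torque acts about the common axis, so total angular momentum is conserved.
Moments of inertia: I_A = ½(7.17)(0.387)² = 0.5369 kg·m²; I_B = (4.80)(0.366)² = 0.6430 kg·m²; I_C = (7.01)(0.193)² = 0.2611 kg·m².
Taking A's sense as positive: L = (0.5369)(1880) − (0.6430)(2670) − (0.2611)(923) = -948.4 kg·m²·rpm.
Combined I = 0.5369 + 0.6430 + 0.2611 = 1.441 kg·m².
ω_f = L / I = -948.4 / 1.441 = -658.1 rpm.
KE_i = ½ΣIω² = 36760 J; KE_f = ½(1.441)(68.92)² = 3422 J.
Fraction dissipated = (KE_i − KE_f)/KE_i = 0.9069.

fraction ≈ 0.907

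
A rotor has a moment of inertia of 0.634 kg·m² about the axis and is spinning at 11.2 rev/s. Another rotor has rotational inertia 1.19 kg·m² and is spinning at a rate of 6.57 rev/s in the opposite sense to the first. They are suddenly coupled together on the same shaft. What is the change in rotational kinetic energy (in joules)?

ΔKE ≈ -2580 J

No external torque acts about the common axis, so total angular momentum is conserved.
Taking A's sense as positive: L = (0.6340)(11.2) − (1.190)(6.57) = -0.7175 kg·m²·rev/s.
Combined I = 0.6340 + 1.190 = 1.824 kg·m².
ω_f = L / I = -0.7175 / 1.824 = -0.3934 rev/s.
KE_i = ½ΣIω² = 2584 J; KE_f = ½(1.824)(2.472)² = 5.571 J.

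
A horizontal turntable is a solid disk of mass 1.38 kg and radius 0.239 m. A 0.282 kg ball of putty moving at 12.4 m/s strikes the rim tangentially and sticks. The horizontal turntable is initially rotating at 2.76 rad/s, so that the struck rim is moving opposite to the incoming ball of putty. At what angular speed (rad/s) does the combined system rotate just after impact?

|ω_f| ≈ 13.1 rad/s

The axle reaction passes through the axle and exerts no torque about it; angular momentum about the axle is conserved through the impact.
I_p = ½(1.38)(0.239)² = 0.03941 kg·m². Taking the sense of the ball of putty's angular momentum as positive, L_{ball} = m v R = (0.282)(12.4)(0.239) = 0.8357 kg·m²/s.
L_i = −I_p ω_p + m v R = −(0.03941)(2.76) + 0.8357 = 0.7270 kg·m²/s.
After sticking, I_f = I_p + m R² = 0.03941 + (0.282)(0.239)² = 0.05552 kg·m².
ω_f = L_i / I_f = 0.7270 / 0.05552 = 13.09 rad/s.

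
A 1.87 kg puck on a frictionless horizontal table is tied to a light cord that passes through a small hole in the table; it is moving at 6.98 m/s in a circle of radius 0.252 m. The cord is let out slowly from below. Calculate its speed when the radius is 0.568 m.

Central (radial) force ⇒ zero torque about the center ⇒ m v r is constant.
v₂ = v₁ r₁ / r₂ = (6.98)(0.252) / (0.568) = 3.097 m/s.

v₂ ≈ 3.10 m/s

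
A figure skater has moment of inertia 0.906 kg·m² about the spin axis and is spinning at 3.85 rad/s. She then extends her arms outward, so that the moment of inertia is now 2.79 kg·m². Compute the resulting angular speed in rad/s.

No external torque acts about the spin axis, so angular momentum is conserved.
ω₂ = I₁ω₁ / I₂ = (0.9060)(3.85 rad/s) / (2.790) = 1.250 rad/s.

ω₂ ≈ 1.25 rad/s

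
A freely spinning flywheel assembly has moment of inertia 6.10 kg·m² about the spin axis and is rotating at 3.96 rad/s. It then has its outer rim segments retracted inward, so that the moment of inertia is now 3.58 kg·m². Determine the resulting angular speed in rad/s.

Angular momentum about the spin axis is conserved since the torque about it is zero.
ω₂ = I₁ω₁ / I₂ = (6.100)(3.96 rad/s) / (3.580) = 6.747 rad/s.

ω₂ ≈ 6.75 rad/s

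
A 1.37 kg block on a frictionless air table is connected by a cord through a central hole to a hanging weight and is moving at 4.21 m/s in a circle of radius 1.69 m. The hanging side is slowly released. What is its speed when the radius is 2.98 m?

v₂ ≈ 2.39 m/s

Central (radial) force ⇒ zero torque about the center ⇒ m v r is constant.
v₂ = v₁ r₁ / r₂ = (4.21)(1.69) / (2.98) = 2.388 m/s.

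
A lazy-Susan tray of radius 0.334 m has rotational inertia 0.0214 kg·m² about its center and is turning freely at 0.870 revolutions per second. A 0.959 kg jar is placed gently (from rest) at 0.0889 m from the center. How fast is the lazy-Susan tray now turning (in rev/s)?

No external torque acts about the center; L_before = L_after.
Added inertia Σmr² = (0.959)(0.0889)² = 0.007579 kg·m²; I_f = 0.02140 + 0.007579 = 0.02898 kg·m².
ω_f = I_p ω_i / I_f = (0.02140)(0.870) / 0.02898 = 0.6425 rev/s.

ω_f ≈ 0.642 rev/s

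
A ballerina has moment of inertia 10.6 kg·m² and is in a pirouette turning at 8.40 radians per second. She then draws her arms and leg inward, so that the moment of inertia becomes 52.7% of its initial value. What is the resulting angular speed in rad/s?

Angular momentum about the spin axis is conserved since the torque about it is zero.
I₂ = 0.527 × 10.6 = 5.586 kg·m².
ω₂ = I₁ω₁ / I₂ = (10.60)(8.40 rad/s) / (5.586) = 15.94 rad/s.

ω₂ ≈ 15.9 rad/s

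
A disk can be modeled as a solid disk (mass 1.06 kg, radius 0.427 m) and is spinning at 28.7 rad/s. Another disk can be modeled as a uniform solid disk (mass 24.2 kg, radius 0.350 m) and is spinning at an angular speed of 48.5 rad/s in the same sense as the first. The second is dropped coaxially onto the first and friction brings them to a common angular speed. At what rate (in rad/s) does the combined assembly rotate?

|ω_f| ≈ 47.3 rad/s

The coupling torques are internal; angular momentum about the shared axis is conserved.
Moments of inertia: I_A = ½(1.06)(0.427)² = 0.09663 kg·m²; I_B = ½(24.2)(0.350)² = 1.482 kg·m².
Taking A's sense as positive: L = (0.09663)(28.7) + (1.482)(48.5) = 74.66 kg·m²·rad/s.
Combined I = 0.09663 + 1.482 = 1.579 kg·m².
ω_f = L / I = 74.66 / 1.579 = 47.29 rad/s.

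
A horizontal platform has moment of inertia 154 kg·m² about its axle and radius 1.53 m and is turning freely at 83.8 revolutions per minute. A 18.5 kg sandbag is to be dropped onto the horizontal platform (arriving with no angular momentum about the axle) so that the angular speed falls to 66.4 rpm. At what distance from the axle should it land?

r ≈ 1.48 m

The added mass arrives with no angular momentum about the axle, and any external torque about the axle is negligible, so the system's angular momentum is conserved.
I_p ω_i = (I_p + m r²) ω_f ⇒ m r² = I_p(ω_i/ω_f − 1) = 154.0(83.8/66.4 − 1) = 40.36 kg·m².
r = √(40.36/18.5) = 1.477 m.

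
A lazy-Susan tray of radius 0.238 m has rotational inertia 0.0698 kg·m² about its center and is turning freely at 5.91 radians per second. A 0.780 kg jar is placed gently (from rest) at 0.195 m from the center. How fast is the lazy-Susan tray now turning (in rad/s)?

No external torque acts about the center; L_before = L_after.
Added inertia Σmr² = (0.780)(0.195)² = 0.02966 kg·m²; I_f = 0.06980 + 0.02966 = 0.09946 kg·m².
ω_f = I_p ω_i / I_f = (0.06980)(5.91) / 0.09946 = 4.148 rad/s.

ω_f ≈ 4.15 rad/s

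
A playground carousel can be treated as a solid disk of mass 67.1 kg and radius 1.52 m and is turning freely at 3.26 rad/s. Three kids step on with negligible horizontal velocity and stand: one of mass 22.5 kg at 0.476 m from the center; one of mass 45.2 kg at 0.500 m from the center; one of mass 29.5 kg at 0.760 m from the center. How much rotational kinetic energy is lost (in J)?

energy lost ≈ 124 J

No external torque acts about the center; L_before = L_after.
I_p = ½(67.1)(1.52)² = 77.51 kg·m².
Added inertia Σmr² = (22.5)(0.476)² + (45.2)(0.500)² + (29.5)(0.760)² = 33.44 kg·m²; I_f = 77.51 + 33.44 = 111.0 kg·m².
ω_f = I_p ω_i / I_f = (77.51)(3.26) / 111.0 = 2.278 rad/s.
KE_i = ½(77.51)(3.260 rad/s)² = 411.9 J; KE_f = ½(111.0)(2.278)² = 287.8 J.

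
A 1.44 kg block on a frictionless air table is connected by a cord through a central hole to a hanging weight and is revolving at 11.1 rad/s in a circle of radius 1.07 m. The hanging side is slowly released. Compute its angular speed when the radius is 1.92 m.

No torque about the axis ⇒ m r₁² ω₁ = m r₂² ω₂.
ω₂ = ω₁ (r₁/r₂)² = (11.1)(1.07/1.92)² = 3.447 rad/s.

ω₂ ≈ 3.45 rad/s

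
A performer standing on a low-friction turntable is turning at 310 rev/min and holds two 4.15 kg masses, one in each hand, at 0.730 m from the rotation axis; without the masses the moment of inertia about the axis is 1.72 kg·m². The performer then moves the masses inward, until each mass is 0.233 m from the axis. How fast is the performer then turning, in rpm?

With no external torque about the axis, L is conserved: I₁ω₁ = I₂ω₂.
I₁ = 1.72 + 2(4.15)(0.730)² = 6.143 kg·m²; I₂ = 1.72 + 2(4.15)(0.233)² = 2.171 kg·m².
ω₂ = I₁ω₁ / I₂ = (6.143)(310 rpm) / (2.171) = 877.3 rpm.

ω₂ ≈ 877 rpm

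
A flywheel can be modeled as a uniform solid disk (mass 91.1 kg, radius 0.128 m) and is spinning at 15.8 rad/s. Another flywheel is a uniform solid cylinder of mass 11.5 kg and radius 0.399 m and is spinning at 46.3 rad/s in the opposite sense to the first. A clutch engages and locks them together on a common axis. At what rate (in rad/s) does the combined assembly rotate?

The coupling torques are internal; angular momentum about the shared axis is conserved.
Moments of inertia: I_A = ½(91.1)(0.128)² = 0.7463 kg·m²; I_B = ½(11.5)(0.399)² = 0.9154 kg·m².
Taking A's sense as positive: L = (0.7463)(15.8) − (0.9154)(46.3) = -30.59 kg·m²·rad/s.
Combined I = 0.7463 + 0.9154 = 1.662 kg·m².
ω_f = L / I = -30.59 / 1.662 = -18.41 rad/s.

|ω_f| ≈ 18.4 rad/s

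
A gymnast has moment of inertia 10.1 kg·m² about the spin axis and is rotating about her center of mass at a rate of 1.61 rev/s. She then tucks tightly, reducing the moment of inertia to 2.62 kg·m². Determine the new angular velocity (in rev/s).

Angular momentum about the spin axis is conserved since the torque about it is zero.
ω₂ = I₁ω₁ / I₂ = (10.10)(1.61 rev/s) / (2.620) = 6.206 rev/s.

ω₂ ≈ 6.21 rev/s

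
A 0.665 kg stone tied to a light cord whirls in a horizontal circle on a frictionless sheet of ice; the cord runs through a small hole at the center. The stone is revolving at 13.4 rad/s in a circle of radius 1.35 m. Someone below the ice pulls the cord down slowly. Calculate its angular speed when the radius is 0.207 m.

ω₂ ≈ 570 rad/s

The constraining force is radial, so m r² ω about the center is conserved.
ω₂ = ω₁ (r₁/r₂)² = (13.4)(1.35/0.207)² = 569.9 rad/s.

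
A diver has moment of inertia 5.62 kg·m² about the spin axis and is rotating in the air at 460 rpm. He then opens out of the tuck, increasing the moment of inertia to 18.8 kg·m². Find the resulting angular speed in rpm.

With no external torque about the axis, L is conserved: I₁ω₁ = I₂ω₂.
ω₂ = I₁ω₁ / I₂ = (5.620)(460 rpm) / (18.80) = 137.5 rpm.

ω₂ ≈ 138 rpm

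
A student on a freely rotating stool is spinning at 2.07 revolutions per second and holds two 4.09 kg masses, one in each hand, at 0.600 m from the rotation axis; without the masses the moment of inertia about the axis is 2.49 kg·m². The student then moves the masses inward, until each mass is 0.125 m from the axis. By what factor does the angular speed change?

No external torque acts about the spin axis, so angular momentum is conserved.
I₁ = 2.49 + 2(4.09)(0.600)² = 5.435 kg·m²; I₂ = 2.49 + 2(4.09)(0.125)² = 2.618 kg·m².
ω₂/ω₁ = I₁/I₂ = 5.435 / 2.618 = 2.076.

ω₂/ω₁ ≈ 2.08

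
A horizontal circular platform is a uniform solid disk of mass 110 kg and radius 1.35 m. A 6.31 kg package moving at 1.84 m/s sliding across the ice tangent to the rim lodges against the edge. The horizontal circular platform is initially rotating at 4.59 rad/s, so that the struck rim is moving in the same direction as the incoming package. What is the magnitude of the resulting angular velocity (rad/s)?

The axle reaction passes through the central axle and exerts no torque about it; angular momentum about the central axle is conserved through the impact.
I_p = ½(110)(1.35)² = 100.2 kg·m². Taking the sense of the package's angular momentum as positive, L_{package} = m v R = (6.31)(1.84)(1.35) = 15.67 kg·m²/s.
L_i = +I_p ω_p + m v R = +(100.2)(4.59) + 15.67 = 475.8 kg·m²/s.
After sticking, I_f = I_p + m R² = 100.2 + (6.31)(1.35)² = 111.7 kg·m².
ω_f = L_i / I_f = 475.8 / 111.7 = 4.258 rad/s.

|ω_f| ≈ 4.26 rad/s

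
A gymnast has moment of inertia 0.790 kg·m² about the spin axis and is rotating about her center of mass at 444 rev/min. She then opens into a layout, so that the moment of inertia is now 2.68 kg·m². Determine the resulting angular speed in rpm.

ω₂ ≈ 131 rpm

Angular momentum about the spin axis is conserved since the torque about it is zero.
ω₂ = I₁ω₁ / I₂ = (0.7900)(444 rpm) / (2.680) = 130.9 rpm.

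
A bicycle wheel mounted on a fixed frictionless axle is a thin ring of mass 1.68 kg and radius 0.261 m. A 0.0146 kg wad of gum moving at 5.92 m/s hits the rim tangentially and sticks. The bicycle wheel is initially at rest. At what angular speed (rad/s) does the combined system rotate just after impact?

|ω_f| ≈ 0.195 rad/s

The axle reaction passes through the axle and exerts no torque about it; angular momentum about the axle is conserved through the impact.
I_p = (1.68)(0.261)² = 0.1144 kg·m². Taking the sense of the wad of gum's angular momentum as positive, L_{wad} = m v R = (0.0146)(5.92)(0.261) = 0.02256 kg·m²/s.
L_i = 0 + 0.02256 = 0.02256 kg·m²/s.
After sticking, I_f = I_p + m R² = 0.1144 + (0.0146)(0.261)² = 0.1154 kg·m².
ω_f = L_i / I_f = 0.02256 / 0.1154 = 0.1954 rad/s.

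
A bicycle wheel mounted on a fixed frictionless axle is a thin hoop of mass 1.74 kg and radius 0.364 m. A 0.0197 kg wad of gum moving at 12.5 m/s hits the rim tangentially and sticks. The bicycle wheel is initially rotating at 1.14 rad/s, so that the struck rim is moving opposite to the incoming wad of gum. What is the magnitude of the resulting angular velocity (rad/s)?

About the axle the impulsive forces during the collision are internal, so angular momentum about that axis is conserved.
I_p = (1.74)(0.364)² = 0.2305 kg·m². Taking the sense of the wad of gum's angular momentum as positive, L_{wad} = m v R = (0.0197)(12.5)(0.364) = 0.08963 kg·m²/s.
L_i = −I_p ω_p + m v R = −(0.2305)(1.14) + 0.08963 = -0.1732 kg·m²/s.
After sticking, I_f = I_p + m R² = 0.2305 + (0.0197)(0.364)² = 0.2332 kg·m².
ω_f = L_i / I_f = -0.1732 / 0.2332 = -0.7428 rad/s.

|ω_f| ≈ 0.743 rad/s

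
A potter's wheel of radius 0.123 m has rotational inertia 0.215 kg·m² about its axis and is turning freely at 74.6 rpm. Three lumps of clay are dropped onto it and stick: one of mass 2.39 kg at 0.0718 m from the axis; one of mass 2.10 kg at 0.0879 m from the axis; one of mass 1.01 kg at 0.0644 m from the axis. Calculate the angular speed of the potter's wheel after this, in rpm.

ω_f ≈ 64.7 rpm

No external torque acts about the axis; L_before = L_after.
Added inertia Σmr² = (2.39)(0.0718)² + (2.10)(0.0879)² + (1.01)(0.0644)² = 0.03274 kg·m²; I_f = 0.2150 + 0.03274 = 0.2477 kg·m².
ω_f = I_p ω_i / I_f = (0.2150)(74.6) / 0.2477 = 64.74 rpm.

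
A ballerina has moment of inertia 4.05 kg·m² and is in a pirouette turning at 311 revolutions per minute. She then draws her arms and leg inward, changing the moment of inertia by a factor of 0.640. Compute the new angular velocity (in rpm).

ω₂ ≈ 486 rpm

Angular momentum about the spin axis is conserved since the torque about it is zero.
I₂ = 0.640 × 4.05 = 2.592 kg·m².
ω₂ = I₁ω₁ / I₂ = (4.050)(311 rpm) / (2.592) = 485.9 rpm.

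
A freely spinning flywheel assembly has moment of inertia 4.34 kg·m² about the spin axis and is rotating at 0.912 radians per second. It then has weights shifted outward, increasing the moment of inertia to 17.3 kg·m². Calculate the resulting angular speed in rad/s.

With no external torque about the axis, L is conserved: I₁ω₁ = I₂ω₂.
ω₂ = I₁ω₁ / I₂ = (4.340)(0.912 rad/s) / (17.30) = 0.2288 rad/s.

ω₂ ≈ 0.229 rad/s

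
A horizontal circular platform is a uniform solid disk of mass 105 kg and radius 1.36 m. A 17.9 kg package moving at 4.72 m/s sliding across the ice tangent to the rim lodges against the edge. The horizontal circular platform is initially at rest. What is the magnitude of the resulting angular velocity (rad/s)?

The axle reaction passes through the central axle and exerts no torque about it; angular momentum about the central axle is conserved through the impact.
I_p = ½(105)(1.36)² = 97.10 kg·m². Taking the sense of the package's angular momentum as positive, L_{package} = m v R = (17.9)(4.72)(1.36) = 114.9 kg·m²/s.
L_i = 0 + 114.9 = 114.9 kg·m²/s.
After sticking, I_f = I_p + m R² = 97.10 + (17.9)(1.36)² = 130.2 kg·m².
ω_f = L_i / I_f = 114.9 / 130.2 = 0.8824 rad/s.

|ω_f| ≈ 0.882 rad/s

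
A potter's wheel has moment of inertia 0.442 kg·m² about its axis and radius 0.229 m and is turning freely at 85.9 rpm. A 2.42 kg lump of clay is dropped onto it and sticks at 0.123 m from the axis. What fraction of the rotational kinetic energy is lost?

fraction ≈ 0.0765

The added mass arrives with no angular momentum about the axis, and any external torque about the axis is negligible, so the system's angular momentum is conserved.
Added inertia Σmr² = (2.42)(0.123)² = 0.03661 kg·m²; I_f = 0.4420 + 0.03661 = 0.4786 kg·m².
ω_f = I_p ω_i / I_f = (0.4420)(85.9) / 0.4786 = 79.33 rpm.
KE_i = ½(0.4420)(8.995 rad/s)² = 17.88 J; KE_f = ½(0.4786)(8.307)² = 16.51 J.
Fraction lost = 0.07650.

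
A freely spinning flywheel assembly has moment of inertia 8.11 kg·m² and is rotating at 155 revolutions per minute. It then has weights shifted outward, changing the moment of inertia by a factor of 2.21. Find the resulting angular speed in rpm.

ω₂ ≈ 70.1 rpm

Angular momentum about the spin axis is conserved since the torque about it is zero.
I₂ = 2.21 × 8.11 = 17.92 kg·m².
ω₂ = I₁ω₁ / I₂ = (8.110)(155 rpm) / (17.92) = 70.14 rpm.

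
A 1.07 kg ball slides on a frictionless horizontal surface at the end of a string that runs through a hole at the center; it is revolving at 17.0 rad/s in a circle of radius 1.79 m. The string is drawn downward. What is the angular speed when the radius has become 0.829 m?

The constraining force is radial, so m r² ω about the center is conserved.
ω₂ = ω₁ (r₁/r₂)² = (17.0)(1.79/0.829)² = 79.26 rad/s.

ω₂ ≈ 79.3 rad/s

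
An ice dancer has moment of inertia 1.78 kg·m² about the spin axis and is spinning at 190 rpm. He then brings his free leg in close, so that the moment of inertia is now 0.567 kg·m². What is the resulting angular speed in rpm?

ω₂ ≈ 596 rpm

Angular momentum about the spin axis is conserved since the torque about it is zero.
ω₂ = I₁ω₁ / I₂ = (1.780)(190 rpm) / (0.5670) = 596.5 rpm.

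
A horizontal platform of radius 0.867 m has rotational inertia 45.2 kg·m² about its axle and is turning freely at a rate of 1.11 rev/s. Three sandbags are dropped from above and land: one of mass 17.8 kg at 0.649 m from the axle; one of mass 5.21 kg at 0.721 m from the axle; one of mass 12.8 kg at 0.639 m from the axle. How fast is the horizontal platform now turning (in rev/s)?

ω_f ≈ 0.827 rev/s

The added mass arrives with no angular momentum about the axle, and any external torque about the axle is negligible, so the system's angular momentum is conserved.
Added inertia Σmr² = (17.8)(0.649)² + (5.21)(0.721)² + (12.8)(0.639)² = 15.43 kg·m²; I_f = 45.20 + 15.43 = 60.63 kg·m².
ω_f = I_p ω_i / I_f = (45.20)(1.11) / 60.63 = 0.8275 rev/s.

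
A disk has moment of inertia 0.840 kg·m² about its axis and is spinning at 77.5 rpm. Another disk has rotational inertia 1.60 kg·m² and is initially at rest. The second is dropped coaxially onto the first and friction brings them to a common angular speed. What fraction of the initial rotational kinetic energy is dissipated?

fraction ≈ 0.656

No external torque acts about the common axis, so total angular momentum is conserved.
Taking A's sense as positive: L = (0.8400)(77.5) = 65.10 kg·m²·rpm.
Combined I = 0.8400 + 1.600 = 2.440 kg·m².
ω_f = L / I = 65.10 / 2.440 = 26.68 rpm.
KE_i = ½ΣIω² = 27.66 J; KE_f = ½(2.440)(2.794)² = 9.524 J.
Fraction dissipated = (KE_i − KE_f)/KE_i = 0.6557.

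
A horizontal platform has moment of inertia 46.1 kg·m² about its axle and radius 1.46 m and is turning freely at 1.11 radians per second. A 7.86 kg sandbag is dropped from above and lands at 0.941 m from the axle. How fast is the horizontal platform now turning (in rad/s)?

ω_f ≈ 0.964 rad/s

No external torque acts about the axle; L_before = L_after.
Added inertia Σmr² = (7.86)(0.941)² = 6.960 kg·m²; I_f = 46.10 + 6.960 = 53.06 kg·m².
ω_f = I_p ω_i / I_f = (46.10)(1.11) / 53.06 = 0.9644 rad/s.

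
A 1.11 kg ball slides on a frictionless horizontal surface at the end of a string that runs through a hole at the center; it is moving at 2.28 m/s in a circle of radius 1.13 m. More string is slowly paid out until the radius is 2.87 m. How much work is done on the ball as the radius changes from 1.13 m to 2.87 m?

The only horizontal force on the mass is along the cord (radial), so it exerts no torque about the hole and angular momentum m v r is conserved.
v₂ = v₁ r₁ / r₂ = (2.28)(1.13) / (2.87) = 0.8977 m/s.
W = ΔKE = ½m(v₂² − v₁²) = -2.438 J.

W ≈ -2.44 J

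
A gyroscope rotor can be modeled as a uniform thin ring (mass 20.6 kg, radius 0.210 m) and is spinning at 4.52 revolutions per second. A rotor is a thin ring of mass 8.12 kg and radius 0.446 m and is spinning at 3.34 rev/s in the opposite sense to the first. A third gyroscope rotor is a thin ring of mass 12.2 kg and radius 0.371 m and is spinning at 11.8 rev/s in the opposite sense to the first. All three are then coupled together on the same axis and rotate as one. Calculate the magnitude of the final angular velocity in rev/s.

|ω_f| ≈ 5.02 rev/s

The coupling torques are internal; angular momentum about the shared axis is conserved.
Moments of inertia: I_A = (20.6)(0.210)² = 0.9085 kg·m²; I_B = (8.12)(0.446)² = 1.615 kg·m²; I_C = (12.2)(0.371)² = 1.679 kg·m².
Taking A's sense as positive: L = (0.9085)(4.52) − (1.615)(3.34) − (1.679)(11.8) = -21.10 kg·m²·rev/s.
Combined I = 0.9085 + 1.615 + 1.679 = 4.203 kg·m².
ω_f = L / I = -21.10 / 4.203 = -5.021 rev/s.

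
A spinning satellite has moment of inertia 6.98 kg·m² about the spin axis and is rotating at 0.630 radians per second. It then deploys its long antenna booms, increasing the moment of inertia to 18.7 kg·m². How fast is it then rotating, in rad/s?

ω₂ ≈ 0.235 rad/s

Angular momentum about the spin axis is conserved since the torque about it is zero.
ω₂ = I₁ω₁ / I₂ = (6.980)(0.630 rad/s) / (18.70) = 0.2352 rad/s.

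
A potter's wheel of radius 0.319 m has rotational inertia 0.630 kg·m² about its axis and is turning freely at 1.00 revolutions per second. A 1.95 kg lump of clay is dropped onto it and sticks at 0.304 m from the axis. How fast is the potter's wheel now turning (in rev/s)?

No external torque acts about the axis; L_before = L_after.
Added inertia Σmr² = (1.95)(0.304)² = 0.1802 kg·m²; I_f = 0.6300 + 0.1802 = 0.8102 kg·m².
ω_f = I_p ω_i / I_f = (0.6300)(1.00) / 0.8102 = 0.7776 rev/s.

ω_f ≈ 0.778 rev/s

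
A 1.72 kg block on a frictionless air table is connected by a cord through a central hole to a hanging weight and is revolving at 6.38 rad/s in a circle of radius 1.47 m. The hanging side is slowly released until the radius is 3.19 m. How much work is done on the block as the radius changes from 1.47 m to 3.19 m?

The constraining force is radial, so m r² ω about the center is conserved.
ω₂ = ω₁ (r₁/r₂)² = (6.38)(1.47/3.19)² = 1.355 rad/s.
W = ΔKE = ½m(v₂² − v₁²) = -59.58 J.

W ≈ -59.6 J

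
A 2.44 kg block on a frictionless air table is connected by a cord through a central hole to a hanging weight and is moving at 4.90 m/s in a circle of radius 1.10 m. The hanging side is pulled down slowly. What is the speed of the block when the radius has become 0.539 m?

Central (radial) force ⇒ zero torque about the center ⇒ m v r is constant.
v₂ = v₁ r₁ / r₂ = (4.90)(1.10) / (0.539) = 10.00 m/s.

v₂ ≈ 10.0 m/s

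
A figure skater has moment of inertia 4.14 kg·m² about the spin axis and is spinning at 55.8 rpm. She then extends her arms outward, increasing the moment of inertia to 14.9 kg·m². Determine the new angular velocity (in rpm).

ω₂ ≈ 15.5 rpm

With no external torque about the axis, L is conserved: I₁ω₁ = I₂ω₂.
ω₂ = I₁ω₁ / I₂ = (4.140)(55.8 rpm) / (14.90) = 15.50 rpm.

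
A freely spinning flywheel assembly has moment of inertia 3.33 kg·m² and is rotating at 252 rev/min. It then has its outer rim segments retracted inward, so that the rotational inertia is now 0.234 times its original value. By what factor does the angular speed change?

No external torque acts about the spin axis, so angular momentum is conserved.
I₂ = 0.234 × 3.33 = 0.7792 kg·m².
ω₂/ω₁ = I₁/I₂ = 3.330 / 0.7792 = 4.274.

ω₂/ω₁ ≈ 4.27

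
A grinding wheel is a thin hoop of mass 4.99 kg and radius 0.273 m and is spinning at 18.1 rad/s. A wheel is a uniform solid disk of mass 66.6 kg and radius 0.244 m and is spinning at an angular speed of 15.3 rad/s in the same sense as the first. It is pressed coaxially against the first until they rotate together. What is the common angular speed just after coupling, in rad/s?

No external torque acts about the common axis, so total angular momentum is conserved.
Moments of inertia: I_A = (4.99)(0.273)² = 0.3719 kg·m²; I_B = ½(66.6)(0.244)² = 1.983 kg·m².
Taking A's sense as positive: L = (0.3719)(18.1) + (1.983)(15.3) = 37.06 kg·m²·rad/s.
Combined I = 0.3719 + 1.983 = 2.354 kg·m².
ω_f = L / I = 37.06 / 2.354 = 15.74 rad/s.

|ω_f| ≈ 15.7 rad/s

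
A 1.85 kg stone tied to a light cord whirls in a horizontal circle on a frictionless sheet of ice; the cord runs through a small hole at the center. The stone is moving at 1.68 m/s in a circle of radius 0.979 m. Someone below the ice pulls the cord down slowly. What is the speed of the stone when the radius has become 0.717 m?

v₂ ≈ 2.29 m/s

Central (radial) force ⇒ zero torque about the center ⇒ m v r is constant.
v₂ = v₁ r₁ / r₂ = (1.68)(0.979) / (0.717) = 2.294 m/s.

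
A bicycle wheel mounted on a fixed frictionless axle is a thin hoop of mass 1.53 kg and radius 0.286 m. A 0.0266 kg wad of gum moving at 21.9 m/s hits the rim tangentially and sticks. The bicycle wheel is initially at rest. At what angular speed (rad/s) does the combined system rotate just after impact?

|ω_f| ≈ 1.31 rad/s

About the axle the impulsive forces during the collision are internal, so angular momentum about that axis is conserved.
I_p = (1.53)(0.286)² = 0.1251 kg·m². Taking the sense of the wad of gum's angular momentum as positive, L_{wad} = m v R = (0.0266)(21.9)(0.286) = 0.1666 kg·m²/s.
L_i = 0 + 0.1666 = 0.1666 kg·m²/s.
After sticking, I_f = I_p + m R² = 0.1251 + (0.0266)(0.286)² = 0.1273 kg·m².
ω_f = L_i / I_f = 0.1666 / 0.1273 = 1.309 rad/s.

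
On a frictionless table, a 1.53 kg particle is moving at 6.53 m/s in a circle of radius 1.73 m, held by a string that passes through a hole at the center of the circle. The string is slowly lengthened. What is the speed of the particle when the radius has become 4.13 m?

v₂ ≈ 2.74 m/s

Central (radial) force ⇒ zero torque about the center ⇒ m v r is constant.
v₂ = v₁ r₁ / r₂ = (6.53)(1.73) / (4.13) = 2.735 m/s.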